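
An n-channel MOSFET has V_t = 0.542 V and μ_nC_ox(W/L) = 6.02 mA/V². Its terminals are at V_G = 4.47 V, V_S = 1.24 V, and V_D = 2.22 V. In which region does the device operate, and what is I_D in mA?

V_GS = V_G − V_S = 4.47 − 1.24 = 3.23 V; V_DS = V_D − V_S = 2.22 − 1.24 = 0.98 V.
V_ov = V_GS − V_t = 3.23 − 0.542 = 2.69 V.
Since V_DS = 0.98 V < V_ov = 2.69 V, the device is in the triode region.
I_D = k_n [V_ov · V_DS − ½ V_DS²] = 6.02 × [2.69 × 0.98 − 0.5 × 0.98²] = 13 mA.

Triode; I_D = 13.0 mA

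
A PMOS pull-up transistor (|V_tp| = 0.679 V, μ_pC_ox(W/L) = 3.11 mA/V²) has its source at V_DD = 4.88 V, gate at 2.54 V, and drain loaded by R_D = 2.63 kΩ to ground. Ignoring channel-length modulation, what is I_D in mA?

I_D = 1.71 mA

V_SG = V_DD − V_G = 4.88 − 2.54 = 2.34 V, so V_ov = 2.34 − 0.679 = 1.66 V.
Assume saturation: I_D = ½ k_p V_ov² = 0.5 × 3.11 × 1.66² = 4.29 mA, giving V_SD = V_DD − I_D R_D = 4.88 − 4.29 × 2.63 = -6.4 V.
But -6.4 V < V_ov = 1.66 V, so the device is actually in triode.
In triode I_D = k_p[V_ov V_SD − ½ V_SD²] and I_D = (V_DD − V_SD)/R_D. Equating: 4.09 V_SD² − 14.59 V_SD + 4.88 = 0, giving V_SD = 0.374 V (the root below V_ov).
I_D = (4.88 − 0.374) / 2.63 = 1.71 mA.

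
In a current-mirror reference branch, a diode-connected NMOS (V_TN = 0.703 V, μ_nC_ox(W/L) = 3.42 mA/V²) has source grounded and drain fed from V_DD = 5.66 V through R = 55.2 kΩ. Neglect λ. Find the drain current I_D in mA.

With gate tied to drain, V_GS = V_DS ≥ V_GS − V_TN, so the device is in saturation.
KCL at the drain: ½ k_n (V_GS − V_TN)² = (V_DD − V_GS)/R.
Let x = V_GS − 0.703. Then 94.4 x² + x − 4.957 = 0, giving x = 0.224 V (positive root), so V_GS = 0.927 V.
I_D = (V_DD − V_GS)/R = (5.66 − 0.927) / 55.2 = 0.0857 mA.

I_D = 0.0857 mA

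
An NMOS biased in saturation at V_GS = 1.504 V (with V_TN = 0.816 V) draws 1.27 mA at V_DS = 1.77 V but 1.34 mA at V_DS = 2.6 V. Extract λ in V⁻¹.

λ = 0.0753 V⁻¹

With V_GS fixed, I_D ∝ (1 + λ V_DS) in saturation, so I_D2/I_D1 = (1 + λ V_DS2)/(1 + λ V_DS1).
1.34/1.27 = 1.055 = (1 + 2.6 λ)/(1 + 1.77 λ).
Solving: λ (I_D1 V_DS2 − I_D2 V_DS1) = I_D2 − I_D1, so λ = (1.34 − 1.27) / (1.27 × 2.6 − 1.34 × 1.77) = 0.07 / 0.93 = 0.0753 V⁻¹.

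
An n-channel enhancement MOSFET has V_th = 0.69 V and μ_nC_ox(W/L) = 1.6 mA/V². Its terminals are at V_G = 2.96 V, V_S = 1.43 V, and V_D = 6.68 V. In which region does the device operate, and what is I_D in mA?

Saturation; I_D = 0.564 mA

V_GS = V_G − V_S = 2.96 − 1.43 = 1.53 V; V_DS = V_D − V_S = 6.68 − 1.43 = 5.25 V.
V_ov = V_GS − V_th = 1.53 − 0.69 = 0.84 V.
Since V_DS = 5.25 V ≥ V_ov = 0.84 V, the device is in saturation.
I_D = ½ k_n V_ov² = 0.5 × 1.6 × 0.84² = 0.564 mA.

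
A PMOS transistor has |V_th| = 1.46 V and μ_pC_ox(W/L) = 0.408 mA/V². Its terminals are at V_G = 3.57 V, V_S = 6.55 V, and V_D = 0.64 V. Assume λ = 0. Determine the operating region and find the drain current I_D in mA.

Saturation; I_D = 0.471 mA

V_SG = V_S − V_G = 6.55 − 3.57 = 2.98 V; V_SD = V_S − V_D = 6.55 − 0.64 = 5.91 V.
V_ov = V_SG − |V_th| = 2.98 − 1.46 = 1.52 V.
Since V_SD = 5.91 V ≥ V_ov = 1.52 V, the device is in saturation.
I_D = ½ k_p V_ov² = 0.5 × 0.408 × 1.52² = 0.471 mA.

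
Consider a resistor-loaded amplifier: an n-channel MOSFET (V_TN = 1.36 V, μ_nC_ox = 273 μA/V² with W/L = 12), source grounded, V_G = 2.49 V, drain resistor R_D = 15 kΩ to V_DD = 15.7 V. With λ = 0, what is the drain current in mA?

I_D = 1.03 mA

V_GS = V_G = 2.49 V, so V_ov = 2.49 − 1.36 = 1.13 V.
k_n = μ_nC_ox · (W/L) = 3.276 mA/V².
Assume saturation: I_D = ½ k_n V_ov² = 0.5 × 3.276 × 1.13² = 2.09 mA, giving V_DS = V_DD − I_D R_D = 15.7 − 2.09 × 15 = -15.7 V.
But -15.7 V < V_ov = 1.13 V, so the device is actually in triode.
In triode I_D = k_n[V_ov V_DS − ½ V_DS²] and I_D = (V_DD − V_DS)/R_D. Equating: 24.6 V_DS² − 56.53 V_DS + 15.7 = 0, giving V_DS = 0.323 V (the root below V_ov).
I_D = (15.7 − 0.323) / 15 = 1.03 mA.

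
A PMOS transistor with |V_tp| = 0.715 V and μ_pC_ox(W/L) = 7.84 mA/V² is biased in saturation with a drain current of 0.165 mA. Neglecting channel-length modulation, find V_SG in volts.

In saturation I_D = ½ k_p (V_SG − |V_tp|)², so V_SG − |V_tp| = √(2 I_D / k_p) = √(2 × 0.165 / 7.84) = 0.205 V.
V_SG = 0.715 + 0.205 = 0.92 V.

V_SG = 0.920 V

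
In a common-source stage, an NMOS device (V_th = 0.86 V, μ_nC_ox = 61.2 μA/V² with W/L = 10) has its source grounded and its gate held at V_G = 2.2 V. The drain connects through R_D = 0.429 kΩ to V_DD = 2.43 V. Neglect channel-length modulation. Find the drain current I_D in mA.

I_D = 0.549 mA

V_GS = V_G = 2.2 V, so V_ov = 2.2 − 0.86 = 1.34 V.
k_n = μ_nC_ox · (W/L) = 0.612 mA/V².
Assume saturation: I_D = ½ k_n V_ov² = 0.5 × 0.612 × 1.34² = 0.549 mA, giving V_DS = V_DD − I_D R_D = 2.43 − 0.549 × 0.429 = 2.19 V.
V_DS = 2.19 V ≥ V_ov = 1.34 V, confirming saturation.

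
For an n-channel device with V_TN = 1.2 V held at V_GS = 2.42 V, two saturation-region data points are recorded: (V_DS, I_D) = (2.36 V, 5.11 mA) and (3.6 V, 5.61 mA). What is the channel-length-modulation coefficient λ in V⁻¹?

With V_GS fixed, I_D ∝ (1 + λ V_DS) in saturation, so I_D2/I_D1 = (1 + λ V_DS2)/(1 + λ V_DS1).
5.61/5.11 = 1.098 = (1 + 3.6 λ)/(1 + 2.36 λ).
Solving: λ (I_D1 V_DS2 − I_D2 V_DS1) = I_D2 − I_D1, so λ = (5.61 − 5.11) / (5.11 × 3.6 − 5.61 × 2.36) = 0.5 / 5.16 = 0.097 V⁻¹.

λ = 0.0970 V⁻¹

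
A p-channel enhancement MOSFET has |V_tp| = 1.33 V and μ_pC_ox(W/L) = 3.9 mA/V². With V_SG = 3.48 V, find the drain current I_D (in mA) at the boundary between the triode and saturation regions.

At the boundary V_SD = V_ov = V_SG − |V_tp| = 3.48 − 1.33 = 2.15 V.
I_D = ½ k_p V_ov² = 0.5 × 3.9 × 2.15² = 9.01 mA.

I_D = 9.01 mA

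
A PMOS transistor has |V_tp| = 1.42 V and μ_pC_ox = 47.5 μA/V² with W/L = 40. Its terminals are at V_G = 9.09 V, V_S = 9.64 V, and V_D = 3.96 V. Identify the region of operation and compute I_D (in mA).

V_SG = V_S − V_G = 9.64 − 9.09 = 0.55 V; V_SD = V_S − V_D = 9.64 − 3.96 = 5.68 V.
V_SG = 0.55 V < |V_tp| = 1.42 V, so the transistor is in cutoff.

Cutoff; I_D = 0 mA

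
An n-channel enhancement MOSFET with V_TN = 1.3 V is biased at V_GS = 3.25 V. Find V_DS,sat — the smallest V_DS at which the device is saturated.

The boundary between triode and saturation is V_DS = V_GS − V_TN = V_ov.
V_ov = 3.25 − 1.3 = 1.95 V.

V_DS,sat = 1.95 V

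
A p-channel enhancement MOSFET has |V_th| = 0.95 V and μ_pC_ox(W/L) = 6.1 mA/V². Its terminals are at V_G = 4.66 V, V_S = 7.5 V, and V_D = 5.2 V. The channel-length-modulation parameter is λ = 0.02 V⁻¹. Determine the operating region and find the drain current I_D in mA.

Saturation; I_D = 11.4 mA

V_SG = V_S − V_G = 7.5 − 4.66 = 2.84 V; V_SD = V_S − V_D = 7.5 − 5.2 = 2.3 V.
V_ov = V_SG − |V_th| = 2.84 − 0.95 = 1.89 V.
Since V_SD = 2.3 V ≥ V_ov = 1.89 V, the device is in saturation.
I_D = ½ k_p V_ov² (1 + λ V_SD) = 0.5 × 6.1 × 1.89² × (1 + 0.02 × 2.3) = 11.4 mA.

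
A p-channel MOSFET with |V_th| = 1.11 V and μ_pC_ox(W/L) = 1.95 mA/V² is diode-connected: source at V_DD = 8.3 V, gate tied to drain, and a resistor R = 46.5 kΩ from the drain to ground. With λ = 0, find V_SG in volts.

V_SG = 1.50 V

With gate tied to drain, V_SG = V_SD ≥ V_SG − |V_th|, so the device is in saturation.
KCL at the drain: ½ k_p (V_SG − |V_th|)² = (V_DD − V_SG)/R.
Let x = V_SG − 1.11. Then 45.3 x² + x − 7.19 = 0, giving x = 0.387 V (positive root), so V_SG = 1.5 V.
I_D = (V_DD − V_SG)/R = (8.3 − 1.5) / 46.5 = 0.146 mA.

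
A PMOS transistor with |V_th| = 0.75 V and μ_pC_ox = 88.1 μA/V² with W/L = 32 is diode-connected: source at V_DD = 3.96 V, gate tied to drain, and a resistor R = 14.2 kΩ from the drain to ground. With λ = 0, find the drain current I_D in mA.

I_D = 0.200 mA

With gate tied to drain, V_SG = V_SD ≥ V_SG − |V_th|, so the device is in saturation.
k_p = μ_pC_ox · (W/L) = 2.819 mA/V².
KCL at the drain: ½ k_p (V_SG − |V_th|)² = (V_DD − V_SG)/R.
Let x = V_SG − 0.75. Then 20 x² + x − 3.21 = 0, giving x = 0.376 V (positive root), so V_SG = 1.13 V.
I_D = (V_DD − V_SG)/R = (3.96 − 1.13) / 14.2 = 0.2 mA.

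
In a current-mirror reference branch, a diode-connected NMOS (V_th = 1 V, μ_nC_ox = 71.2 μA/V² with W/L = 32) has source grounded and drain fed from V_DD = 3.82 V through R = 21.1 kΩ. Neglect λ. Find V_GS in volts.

With gate tied to drain, V_GS = V_DS ≥ V_GS − V_th, so the device is in saturation.
k_n = μ_nC_ox · (W/L) = 2.278 mA/V².
KCL at the drain: ½ k_n (V_GS − V_th)² = (V_DD − V_GS)/R.
Let x = V_GS − 1. Then 24 x² + x − 2.82 = 0, giving x = 0.322 V (positive root), so V_GS = 1.32 V.
I_D = (V_DD − V_GS)/R = (3.82 − 1.32) / 21.1 = 0.118 mA.

V_GS = 1.32 V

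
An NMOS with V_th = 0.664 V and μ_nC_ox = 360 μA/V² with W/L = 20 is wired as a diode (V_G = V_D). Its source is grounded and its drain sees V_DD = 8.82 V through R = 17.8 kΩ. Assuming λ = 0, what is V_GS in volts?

V_GS = 1.01 V

With gate tied to drain, V_GS = V_DS ≥ V_GS − V_th, so the device is in saturation.
k_n = μ_nC_ox · (W/L) = 7.2 mA/V².
KCL at the drain: ½ k_n (V_GS − V_th)² = (V_DD − V_GS)/R.
Let x = V_GS − 0.664. Then 64.1 x² + x − 8.156 = 0, giving x = 0.349 V (positive root), so V_GS = 1.01 V.
I_D = (V_DD − V_GS)/R = (8.82 − 1.01) / 17.8 = 0.439 mA.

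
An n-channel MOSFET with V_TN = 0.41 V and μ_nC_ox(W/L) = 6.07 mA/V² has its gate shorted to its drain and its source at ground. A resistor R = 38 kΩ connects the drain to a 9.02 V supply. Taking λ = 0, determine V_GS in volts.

With gate tied to drain, V_GS = V_DS ≥ V_GS − V_TN, so the device is in saturation.
KCL at the drain: ½ k_n (V_GS − V_TN)² = (V_DD − V_GS)/R.
Let x = V_GS − 0.41. Then 115 x² + x − 8.61 = 0, giving x = 0.269 V (positive root), so V_GS = 0.679 V.
I_D = (V_DD − V_GS)/R = (9.02 − 0.679) / 38 = 0.22 mA.

V_GS = 0.679 V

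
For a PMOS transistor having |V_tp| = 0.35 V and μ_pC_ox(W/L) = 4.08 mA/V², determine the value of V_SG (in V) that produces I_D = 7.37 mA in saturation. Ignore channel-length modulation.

V_SG = 2.25 V

In saturation I_D = ½ k_p (V_SG − |V_tp|)², so V_SG − |V_tp| = √(2 I_D / k_p) = √(2 × 7.37 / 4.08) = 1.9 V.
V_SG = 0.35 + 1.9 = 2.25 V.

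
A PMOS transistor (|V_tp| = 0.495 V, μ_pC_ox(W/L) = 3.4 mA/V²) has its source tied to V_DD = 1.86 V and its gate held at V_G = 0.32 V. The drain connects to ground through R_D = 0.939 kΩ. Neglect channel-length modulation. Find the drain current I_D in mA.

I_D = 1.41 mA

V_SG = V_DD − V_G = 1.86 − 0.32 = 1.54 V, so V_ov = 1.54 − 0.495 = 1.04 V.
Assume saturation: I_D = ½ k_p V_ov² = 0.5 × 3.4 × 1.04² = 1.86 mA, giving V_SD = V_DD − I_D R_D = 1.86 − 1.86 × 0.939 = 0.117 V.
But 0.117 V < V_ov = 1.04 V, so the device is actually in triode.
In triode I_D = k_p[V_ov V_SD − ½ V_SD²] and I_D = (V_DD − V_SD)/R_D. Equating: 1.6 V_SD² − 4.336 V_SD + 1.86 = 0, giving V_SD = 0.534 V (the root below V_ov).
I_D = (1.86 − 0.534) / 0.939 = 1.41 mA.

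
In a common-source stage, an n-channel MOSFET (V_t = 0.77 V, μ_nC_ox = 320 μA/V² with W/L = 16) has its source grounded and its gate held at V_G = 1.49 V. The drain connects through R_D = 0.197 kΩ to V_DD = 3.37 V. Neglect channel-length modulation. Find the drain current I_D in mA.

V_GS = V_G = 1.49 V, so V_ov = 1.49 − 0.77 = 0.72 V.
k_n = μ_nC_ox · (W/L) = 5.12 mA/V².
Assume saturation: I_D = ½ k_n V_ov² = 0.5 × 5.12 × 0.72² = 1.33 mA, giving V_DS = V_DD − I_D R_D = 3.37 − 1.33 × 0.197 = 3.11 V.
V_DS = 3.11 V ≥ V_ov = 0.72 V, confirming saturation.

I_D = 1.33 mA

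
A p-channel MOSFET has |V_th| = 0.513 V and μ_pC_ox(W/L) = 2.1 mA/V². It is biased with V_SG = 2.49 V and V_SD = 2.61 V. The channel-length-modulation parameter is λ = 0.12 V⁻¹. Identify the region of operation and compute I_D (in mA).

V_ov = V_SG − |V_th| = 2.49 − 0.513 = 1.98 V.
Since V_SD = 2.61 V ≥ V_ov = 1.98 V, the device is in saturation.
I_D = ½ k_p V_ov² (1 + λ V_SD) = 0.5 × 2.1 × 1.98² × (1 + 0.12 × 2.61) = 5.39 mA.

Saturation; I_D = 5.39 mA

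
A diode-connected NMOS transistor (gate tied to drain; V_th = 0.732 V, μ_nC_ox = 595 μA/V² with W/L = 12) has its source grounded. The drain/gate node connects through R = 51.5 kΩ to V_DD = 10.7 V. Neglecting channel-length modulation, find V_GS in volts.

V_GS = 0.962 V

With gate tied to drain, V_GS = V_DS ≥ V_GS − V_th, so the device is in saturation.
k_n = μ_nC_ox · (W/L) = 7.14 mA/V².
KCL at the drain: ½ k_n (V_GS − V_th)² = (V_DD − V_GS)/R.
Let x = V_GS − 0.732. Then 184 x² + x − 9.968 = 0, giving x = 0.23 V (positive root), so V_GS = 0.962 V.
I_D = (V_DD − V_GS)/R = (10.7 − 0.962) / 51.5 = 0.189 mA.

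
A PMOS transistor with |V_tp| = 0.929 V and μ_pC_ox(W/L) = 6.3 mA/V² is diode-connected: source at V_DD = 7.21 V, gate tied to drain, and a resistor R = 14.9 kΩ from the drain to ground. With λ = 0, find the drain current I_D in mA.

I_D = 0.398 mA

With gate tied to drain, V_SG = V_SD ≥ V_SG − |V_tp|, so the device is in saturation.
KCL at the drain: ½ k_p (V_SG − |V_tp|)² = (V_DD − V_SG)/R.
Let x = V_SG − 0.929. Then 46.9 x² + x − 6.281 = 0, giving x = 0.355 V (positive root), so V_SG = 1.28 V.
I_D = (V_DD − V_SG)/R = (7.21 − 1.28) / 14.9 = 0.398 mA.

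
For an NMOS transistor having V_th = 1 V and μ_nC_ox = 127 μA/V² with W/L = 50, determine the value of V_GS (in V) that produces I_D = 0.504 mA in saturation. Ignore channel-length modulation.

V_GS = 1.40 V

k_n = μ_nC_ox · (W/L) = 6.35 mA/V².
In saturation I_D = ½ k_n (V_GS − V_th)², so V_GS − V_th = √(2 I_D / k_n) = √(2 × 0.504 / 6.35) = 0.398 V.
V_GS = 1 + 0.398 = 1.4 V.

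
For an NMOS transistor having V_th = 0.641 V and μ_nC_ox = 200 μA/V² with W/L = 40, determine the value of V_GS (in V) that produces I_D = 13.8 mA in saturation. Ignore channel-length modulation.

V_GS = 2.50 V

k_n = μ_nC_ox · (W/L) = 8 mA/V².
In saturation I_D = ½ k_n (V_GS − V_th)², so V_GS − V_th = √(2 I_D / k_n) = √(2 × 13.8 / 8) = 1.86 V.
V_GS = 0.641 + 1.86 = 2.5 V.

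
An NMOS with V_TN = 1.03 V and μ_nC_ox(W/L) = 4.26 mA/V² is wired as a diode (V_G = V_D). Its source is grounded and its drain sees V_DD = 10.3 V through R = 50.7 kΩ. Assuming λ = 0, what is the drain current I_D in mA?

With gate tied to drain, V_GS = V_DS ≥ V_GS − V_TN, so the device is in saturation.
KCL at the drain: ½ k_n (V_GS − V_TN)² = (V_DD − V_GS)/R.
Let x = V_GS − 1.03. Then 108 x² + x − 9.27 = 0, giving x = 0.288 V (positive root), so V_GS = 1.32 V.
I_D = (V_DD − V_GS)/R = (10.3 − 1.32) / 50.7 = 0.177 mA.

I_D = 0.177 mA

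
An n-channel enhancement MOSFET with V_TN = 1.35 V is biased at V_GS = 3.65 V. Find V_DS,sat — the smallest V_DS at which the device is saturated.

V_DS,sat = 2.30 V

The boundary between triode and saturation is V_DS = V_GS − V_TN = V_ov.
V_ov = 3.65 − 1.35 = 2.3 V.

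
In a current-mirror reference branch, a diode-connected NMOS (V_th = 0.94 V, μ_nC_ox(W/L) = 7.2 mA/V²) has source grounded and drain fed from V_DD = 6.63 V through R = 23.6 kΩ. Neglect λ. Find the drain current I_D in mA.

With gate tied to drain, V_GS = V_DS ≥ V_GS − V_th, so the device is in saturation.
KCL at the drain: ½ k_n (V_GS − V_th)² = (V_DD − V_GS)/R.
Let x = V_GS − 0.94. Then 85 x² + x − 5.69 = 0, giving x = 0.253 V (positive root), so V_GS = 1.19 V.
I_D = (V_DD − V_GS)/R = (6.63 − 1.19) / 23.6 = 0.23 mA.

I_D = 0.230 mA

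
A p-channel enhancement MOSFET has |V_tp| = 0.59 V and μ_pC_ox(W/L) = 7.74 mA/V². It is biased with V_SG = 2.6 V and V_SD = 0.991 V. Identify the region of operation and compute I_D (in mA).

Triode; I_D = 11.6 mA

V_ov = V_SG − |V_tp| = 2.6 − 0.59 = 2.01 V.
Since V_SD = 0.991 V < V_ov = 2.01 V, the device is in the triode region.
I_D = k_p [V_ov · V_SD − ½ V_SD²] = 7.74 × [2.01 × 0.991 − 0.5 × 0.991²] = 11.6 mA.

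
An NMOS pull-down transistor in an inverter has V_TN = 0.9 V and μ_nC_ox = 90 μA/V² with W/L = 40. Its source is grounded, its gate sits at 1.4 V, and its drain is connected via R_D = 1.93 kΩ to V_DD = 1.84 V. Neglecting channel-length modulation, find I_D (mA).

V_GS = V_G = 1.4 V, so V_ov = 1.4 − 0.9 = 0.5 V.
k_n = μ_nC_ox · (W/L) = 3.6 mA/V².
Assume saturation: I_D = ½ k_n V_ov² = 0.5 × 3.6 × 0.5² = 0.45 mA, giving V_DS = V_DD − I_D R_D = 1.84 − 0.45 × 1.93 = 0.972 V.
V_DS = 0.972 V ≥ V_ov = 0.5 V, confirming saturation.

I_D = 0.450 mA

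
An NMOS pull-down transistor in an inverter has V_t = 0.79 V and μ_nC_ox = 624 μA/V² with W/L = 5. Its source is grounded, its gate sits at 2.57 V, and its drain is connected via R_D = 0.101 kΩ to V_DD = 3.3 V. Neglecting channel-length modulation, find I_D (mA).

V_GS = V_G = 2.57 V, so V_ov = 2.57 − 0.79 = 1.78 V.
k_n = μ_nC_ox · (W/L) = 3.12 mA/V².
Assume saturation: I_D = ½ k_n V_ov² = 0.5 × 3.12 × 1.78² = 4.94 mA, giving V_DS = V_DD − I_D R_D = 3.3 − 4.94 × 0.101 = 2.8 V.
V_DS = 2.8 V ≥ V_ov = 1.78 V, confirming saturation.

I_D = 4.94 mA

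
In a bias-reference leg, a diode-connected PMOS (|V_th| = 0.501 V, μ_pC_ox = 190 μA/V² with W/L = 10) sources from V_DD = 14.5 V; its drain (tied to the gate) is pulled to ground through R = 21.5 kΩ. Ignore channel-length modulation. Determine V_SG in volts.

With gate tied to drain, V_SG = V_SD ≥ V_SG − |V_th|, so the device is in saturation.
k_p = μ_pC_ox · (W/L) = 1.9 mA/V².
KCL at the drain: ½ k_p (V_SG − |V_th|)² = (V_DD − V_SG)/R.
Let x = V_SG − 0.501. Then 20.4 x² + x − 14 = 0, giving x = 0.804 V (positive root), so V_SG = 1.3 V.
I_D = (V_DD − V_SG)/R = (14.5 − 1.3) / 21.5 = 0.614 mA.

V_SG = 1.30 V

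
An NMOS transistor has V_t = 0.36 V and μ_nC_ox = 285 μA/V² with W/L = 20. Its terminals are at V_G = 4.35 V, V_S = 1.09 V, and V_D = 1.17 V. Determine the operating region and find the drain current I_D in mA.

Triode; I_D = 1.30 mA

V_GS = V_G − V_S = 4.35 − 1.09 = 3.26 V; V_DS = V_D − V_S = 1.17 − 1.09 = 0.08 V.
k_n = μ_nC_ox · (W/L) = 5.7 mA/V².
V_ov = V_GS − V_t = 3.26 − 0.36 = 2.9 V.
Since V_DS = 0.08 V < V_ov = 2.9 V, the device is in the triode region.
I_D = k_n [V_ov · V_DS − ½ V_DS²] = 5.7 × [2.9 × 0.08 − 0.5 × 0.08²] = 1.3 mA.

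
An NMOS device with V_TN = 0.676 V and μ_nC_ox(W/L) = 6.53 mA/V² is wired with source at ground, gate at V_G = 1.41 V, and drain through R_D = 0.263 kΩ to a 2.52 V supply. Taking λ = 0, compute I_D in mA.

V_GS = V_G = 1.41 V, so V_ov = 1.41 − 0.676 = 0.734 V.
Assume saturation: I_D = ½ k_n V_ov² = 0.5 × 6.53 × 0.734² = 1.76 mA, giving V_DS = V_DD − I_D R_D = 2.52 − 1.76 × 0.263 = 2.06 V.
V_DS = 2.06 V ≥ V_ov = 0.734 V, confirming saturation.

I_D = 1.76 mA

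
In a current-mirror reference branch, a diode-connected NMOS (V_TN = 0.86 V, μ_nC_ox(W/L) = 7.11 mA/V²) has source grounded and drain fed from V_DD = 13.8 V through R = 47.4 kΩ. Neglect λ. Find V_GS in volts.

V_GS = 1.13 V

With gate tied to drain, V_GS = V_DS ≥ V_GS − V_TN, so the device is in saturation.
KCL at the drain: ½ k_n (V_GS − V_TN)² = (V_DD − V_GS)/R.
Let x = V_GS − 0.86. Then 169 x² + x − 12.94 = 0, giving x = 0.274 V (positive root), so V_GS = 1.13 V.
I_D = (V_DD − V_GS)/R = (13.8 − 1.13) / 47.4 = 0.267 mA.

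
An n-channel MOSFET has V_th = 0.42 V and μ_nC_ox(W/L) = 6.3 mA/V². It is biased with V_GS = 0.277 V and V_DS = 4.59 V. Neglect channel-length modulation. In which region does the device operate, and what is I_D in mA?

Cutoff; I_D = 0 mA

V_GS = 0.277 V < V_th = 0.42 V, so the transistor is in cutoff.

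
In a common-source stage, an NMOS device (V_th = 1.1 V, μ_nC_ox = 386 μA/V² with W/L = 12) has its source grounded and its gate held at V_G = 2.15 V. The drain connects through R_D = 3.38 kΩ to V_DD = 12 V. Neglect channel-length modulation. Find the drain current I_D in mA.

I_D = 2.55 mA

V_GS = V_G = 2.15 V, so V_ov = 2.15 − 1.1 = 1.05 V.
k_n = μ_nC_ox · (W/L) = 4.632 mA/V².
Assume saturation: I_D = ½ k_n V_ov² = 0.5 × 4.632 × 1.05² = 2.55 mA, giving V_DS = V_DD − I_D R_D = 12 − 2.55 × 3.38 = 3.37 V.
V_DS = 3.37 V ≥ V_ov = 1.05 V, confirming saturation.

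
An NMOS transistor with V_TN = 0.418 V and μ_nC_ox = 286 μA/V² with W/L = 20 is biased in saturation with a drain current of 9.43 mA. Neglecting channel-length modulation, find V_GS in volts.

k_n = μ_nC_ox · (W/L) = 5.72 mA/V².
In saturation I_D = ½ k_n (V_GS − V_TN)², so V_GS − V_TN = √(2 I_D / k_n) = √(2 × 9.43 / 5.72) = 1.82 V.
V_GS = 0.418 + 1.82 = 2.23 V.

V_GS = 2.23 V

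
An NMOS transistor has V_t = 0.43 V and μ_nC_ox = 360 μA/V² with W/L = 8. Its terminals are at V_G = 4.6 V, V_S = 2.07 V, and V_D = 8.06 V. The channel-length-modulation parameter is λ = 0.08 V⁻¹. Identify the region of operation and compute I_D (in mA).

V_GS = V_G − V_S = 4.6 − 2.07 = 2.53 V; V_DS = V_D − V_S = 8.06 − 2.07 = 5.99 V.
k_n = μ_nC_ox · (W/L) = 2.88 mA/V².
V_ov = V_GS − V_t = 2.53 − 0.43 = 2.1 V.
Since V_DS = 5.99 V ≥ V_ov = 2.1 V, the device is in saturation.
I_D = ½ k_n V_ov² (1 + λ V_DS) = 0.5 × 2.88 × 2.1² × (1 + 0.08 × 5.99) = 9.39 mA.

Saturation; I_D = 9.39 mA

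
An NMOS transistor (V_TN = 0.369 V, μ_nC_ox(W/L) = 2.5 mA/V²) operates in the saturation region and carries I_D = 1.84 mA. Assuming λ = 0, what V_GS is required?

In saturation I_D = ½ k_n (V_GS − V_TN)², so V_GS − V_TN = √(2 I_D / k_n) = √(2 × 1.84 / 2.5) = 1.21 V.
V_GS = 0.369 + 1.21 = 1.58 V.

V_GS = 1.58 V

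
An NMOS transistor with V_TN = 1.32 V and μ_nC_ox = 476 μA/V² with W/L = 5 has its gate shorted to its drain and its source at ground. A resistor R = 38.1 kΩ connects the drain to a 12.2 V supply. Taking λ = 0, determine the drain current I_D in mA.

I_D = 0.273 mA

With gate tied to drain, V_GS = V_DS ≥ V_GS − V_TN, so the device is in saturation.
k_n = μ_nC_ox · (W/L) = 2.38 mA/V².
KCL at the drain: ½ k_n (V_GS − V_TN)² = (V_DD − V_GS)/R.
Let x = V_GS − 1.32. Then 45.3 x² + x − 10.88 = 0, giving x = 0.479 V (positive root), so V_GS = 1.8 V.
I_D = (V_DD − V_GS)/R = (12.2 − 1.8) / 38.1 = 0.273 mA.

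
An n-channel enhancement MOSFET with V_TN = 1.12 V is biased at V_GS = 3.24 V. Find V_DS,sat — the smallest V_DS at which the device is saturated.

The boundary between triode and saturation is V_DS = V_GS − V_TN = V_ov.
V_ov = 3.24 − 1.12 = 2.12 V.

V_DS,sat = 2.12 V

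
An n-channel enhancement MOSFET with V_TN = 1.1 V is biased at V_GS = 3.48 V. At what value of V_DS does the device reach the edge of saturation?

V_DS,sat = 2.38 V

The boundary between triode and saturation is V_DS = V_GS − V_TN = V_ov.
V_ov = 3.48 − 1.1 = 2.38 V.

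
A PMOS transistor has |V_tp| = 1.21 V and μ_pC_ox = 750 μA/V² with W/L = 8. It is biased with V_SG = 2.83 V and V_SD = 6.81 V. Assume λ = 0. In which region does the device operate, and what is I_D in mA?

Saturation; I_D = 7.87 mA

k_p = μ_pC_ox · (W/L) = 6 mA/V².
V_ov = V_SG − |V_tp| = 2.83 − 1.21 = 1.62 V.
Since V_SD = 6.81 V ≥ V_ov = 1.62 V, the device is in saturation.
I_D = ½ k_p V_ov² = 0.5 × 6 × 1.62² = 7.87 mA.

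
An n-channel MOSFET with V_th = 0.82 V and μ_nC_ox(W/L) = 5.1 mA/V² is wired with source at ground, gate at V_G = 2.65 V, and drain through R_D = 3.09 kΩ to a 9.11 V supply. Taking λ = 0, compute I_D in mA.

I_D = 2.84 mA

V_GS = V_G = 2.65 V, so V_ov = 2.65 − 0.82 = 1.83 V.
Assume saturation: I_D = ½ k_n V_ov² = 0.5 × 5.1 × 1.83² = 8.54 mA, giving V_DS = V_DD − I_D R_D = 9.11 − 8.54 × 3.09 = -17.3 V.
But -17.3 V < V_ov = 1.83 V, so the device is actually in triode.
In triode I_D = k_n[V_ov V_DS − ½ V_DS²] and I_D = (V_DD − V_DS)/R_D. Equating: 7.88 V_DS² − 29.84 V_DS + 9.11 = 0, giving V_DS = 0.335 V (the root below V_ov).
I_D = (9.11 − 0.335) / 3.09 = 2.84 mA.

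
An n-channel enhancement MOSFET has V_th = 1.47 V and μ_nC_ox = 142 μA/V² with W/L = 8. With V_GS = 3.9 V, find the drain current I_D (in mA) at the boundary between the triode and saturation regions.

At the boundary V_DS = V_ov = V_GS − V_th = 3.9 − 1.47 = 2.43 V.
k_n = μ_nC_ox · (W/L) = 1.136 mA/V².
I_D = ½ k_n V_ov² = 0.5 × 1.136 × 2.43² = 3.35 mA.

I_D = 3.35 mA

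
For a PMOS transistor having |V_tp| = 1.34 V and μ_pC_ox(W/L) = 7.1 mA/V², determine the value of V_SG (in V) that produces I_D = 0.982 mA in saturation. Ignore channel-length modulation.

V_SG = 1.87 V

In saturation I_D = ½ k_p (V_SG − |V_tp|)², so V_SG − |V_tp| = √(2 I_D / k_p) = √(2 × 0.982 / 7.1) = 0.526 V.
V_SG = 1.34 + 0.526 = 1.87 V.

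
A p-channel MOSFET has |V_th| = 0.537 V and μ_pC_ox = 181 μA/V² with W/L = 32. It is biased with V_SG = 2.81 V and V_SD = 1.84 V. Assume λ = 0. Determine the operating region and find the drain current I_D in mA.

Triode; I_D = 14.4 mA

k_p = μ_pC_ox · (W/L) = 5.792 mA/V².
V_ov = V_SG − |V_th| = 2.81 − 0.537 = 2.27 V.
Since V_SD = 1.84 V < V_ov = 2.27 V, the device is in the triode region.
I_D = k_p [V_ov · V_SD − ½ V_SD²] = 5.792 × [2.27 × 1.84 − 0.5 × 1.84²] = 14.4 mA.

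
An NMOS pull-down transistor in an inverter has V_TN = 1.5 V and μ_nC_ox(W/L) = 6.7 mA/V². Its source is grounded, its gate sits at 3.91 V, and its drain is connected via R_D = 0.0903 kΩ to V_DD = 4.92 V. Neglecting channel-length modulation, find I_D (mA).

I_D = 19.5 mA

V_GS = V_G = 3.91 V, so V_ov = 3.91 − 1.5 = 2.41 V.
Assume saturation: I_D = ½ k_n V_ov² = 0.5 × 6.7 × 2.41² = 19.5 mA, giving V_DS = V_DD − I_D R_D = 4.92 − 19.5 × 0.0903 = 3.16 V.
V_DS = 3.16 V ≥ V_ov = 2.41 V, confirming saturation.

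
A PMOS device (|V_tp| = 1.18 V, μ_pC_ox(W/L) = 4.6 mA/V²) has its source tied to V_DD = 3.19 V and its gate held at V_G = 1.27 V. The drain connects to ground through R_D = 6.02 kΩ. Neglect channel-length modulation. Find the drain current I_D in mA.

V_SG = V_DD − V_G = 3.19 − 1.27 = 1.92 V, so V_ov = 1.92 − 1.18 = 0.74 V.
Assume saturation: I_D = ½ k_p V_ov² = 0.5 × 4.6 × 0.74² = 1.26 mA, giving V_SD = V_DD − I_D R_D = 3.19 − 1.26 × 6.02 = -4.39 V.
But -4.39 V < V_ov = 0.74 V, so the device is actually in triode.
In triode I_D = k_p[V_ov V_SD − ½ V_SD²] and I_D = (V_DD − V_SD)/R_D. Equating: 13.8 V_SD² − 21.49 V_SD + 3.19 = 0, giving V_SD = 0.166 V (the root below V_ov).
I_D = (3.19 − 0.166) / 6.02 = 0.502 mA.

I_D = 0.502 mA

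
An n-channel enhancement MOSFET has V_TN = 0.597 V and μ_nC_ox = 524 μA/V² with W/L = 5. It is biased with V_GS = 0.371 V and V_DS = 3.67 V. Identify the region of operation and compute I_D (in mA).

V_GS = 0.371 V < V_TN = 0.597 V, so the transistor is in cutoff.

Cutoff; I_D = 0 mA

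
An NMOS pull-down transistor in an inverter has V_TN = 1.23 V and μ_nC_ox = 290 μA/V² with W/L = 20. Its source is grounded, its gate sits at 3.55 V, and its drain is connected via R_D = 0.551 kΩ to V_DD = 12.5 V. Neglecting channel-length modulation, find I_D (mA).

V_GS = V_G = 3.55 V, so V_ov = 3.55 − 1.23 = 2.32 V.
k_n = μ_nC_ox · (W/L) = 5.8 mA/V².
Assume saturation: I_D = ½ k_n V_ov² = 0.5 × 5.8 × 2.32² = 15.6 mA, giving V_DS = V_DD − I_D R_D = 12.5 − 15.6 × 0.551 = 3.9 V.
V_DS = 3.9 V ≥ V_ov = 2.32 V, confirming saturation.

I_D = 15.6 mA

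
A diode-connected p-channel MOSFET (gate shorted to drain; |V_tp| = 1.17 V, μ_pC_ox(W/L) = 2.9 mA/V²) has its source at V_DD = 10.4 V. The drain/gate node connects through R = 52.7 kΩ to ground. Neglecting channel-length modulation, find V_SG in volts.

V_SG = 1.51 V

With gate tied to drain, V_SG = V_SD ≥ V_SG − |V_tp|, so the device is in saturation.
KCL at the drain: ½ k_p (V_SG − |V_tp|)² = (V_DD − V_SG)/R.
Let x = V_SG − 1.17. Then 76.4 x² + x − 9.23 = 0, giving x = 0.341 V (positive root), so V_SG = 1.51 V.
I_D = (V_DD − V_SG)/R = (10.4 − 1.51) / 52.7 = 0.169 mA.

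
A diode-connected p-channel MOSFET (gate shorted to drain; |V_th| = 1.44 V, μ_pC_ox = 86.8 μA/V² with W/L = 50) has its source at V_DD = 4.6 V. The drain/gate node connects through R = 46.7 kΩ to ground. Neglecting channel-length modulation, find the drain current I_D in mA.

I_D = 0.0640 mA

With gate tied to drain, V_SG = V_SD ≥ V_SG − |V_th|, so the device is in saturation.
k_p = μ_pC_ox · (W/L) = 4.34 mA/V².
KCL at the drain: ½ k_p (V_SG − |V_th|)² = (V_DD − V_SG)/R.
Let x = V_SG − 1.44. Then 101 x² + x − 3.16 = 0, giving x = 0.172 V (positive root), so V_SG = 1.61 V.
I_D = (V_DD − V_SG)/R = (4.6 − 1.61) / 46.7 = 0.064 mA.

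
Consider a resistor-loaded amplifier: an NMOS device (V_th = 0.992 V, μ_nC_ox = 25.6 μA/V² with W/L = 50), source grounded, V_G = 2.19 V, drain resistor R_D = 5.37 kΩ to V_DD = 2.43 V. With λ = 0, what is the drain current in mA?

I_D = 0.397 mA

V_GS = V_G = 2.19 V, so V_ov = 2.19 − 0.992 = 1.2 V.
k_n = μ_nC_ox · (W/L) = 1.28 mA/V².
Assume saturation: I_D = ½ k_n V_ov² = 0.5 × 1.28 × 1.2² = 0.919 mA, giving V_DS = V_DD − I_D R_D = 2.43 − 0.919 × 5.37 = -2.5 V.
But -2.5 V < V_ov = 1.2 V, so the device is actually in triode.
In triode I_D = k_n[V_ov V_DS − ½ V_DS²] and I_D = (V_DD − V_DS)/R_D. Equating: 3.44 V_DS² − 9.235 V_DS + 2.43 = 0, giving V_DS = 0.296 V (the root below V_ov).
I_D = (2.43 − 0.296) / 5.37 = 0.397 mA.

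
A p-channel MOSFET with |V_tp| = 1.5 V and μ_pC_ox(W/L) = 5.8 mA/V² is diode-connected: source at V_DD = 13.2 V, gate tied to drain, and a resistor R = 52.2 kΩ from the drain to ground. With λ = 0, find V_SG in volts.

V_SG = 1.77 V

With gate tied to drain, V_SG = V_SD ≥ V_SG − |V_tp|, so the device is in saturation.
KCL at the drain: ½ k_p (V_SG − |V_tp|)² = (V_DD − V_SG)/R.
Let x = V_SG − 1.5. Then 151 x² + x − 11.7 = 0, giving x = 0.275 V (positive root), so V_SG = 1.77 V.
I_D = (V_DD − V_SG)/R = (13.2 − 1.77) / 52.2 = 0.219 mA.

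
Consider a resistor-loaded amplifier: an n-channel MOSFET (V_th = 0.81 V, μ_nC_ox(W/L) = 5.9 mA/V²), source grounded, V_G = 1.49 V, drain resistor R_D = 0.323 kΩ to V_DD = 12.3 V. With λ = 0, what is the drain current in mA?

I_D = 1.36 mA

V_GS = V_G = 1.49 V, so V_ov = 1.49 − 0.81 = 0.68 V.
Assume saturation: I_D = ½ k_n V_ov² = 0.5 × 5.9 × 0.68² = 1.36 mA, giving V_DS = V_DD − I_D R_D = 12.3 − 1.36 × 0.323 = 11.9 V.
V_DS = 11.9 V ≥ V_ov = 0.68 V, confirming saturation.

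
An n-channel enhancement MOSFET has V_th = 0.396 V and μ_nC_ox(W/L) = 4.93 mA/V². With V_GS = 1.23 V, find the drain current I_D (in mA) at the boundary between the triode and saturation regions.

At the boundary V_DS = V_ov = V_GS − V_th = 1.23 − 0.396 = 0.834 V.
I_D = ½ k_n V_ov² = 0.5 × 4.93 × 0.834² = 1.71 mA.

I_D = 1.71 mA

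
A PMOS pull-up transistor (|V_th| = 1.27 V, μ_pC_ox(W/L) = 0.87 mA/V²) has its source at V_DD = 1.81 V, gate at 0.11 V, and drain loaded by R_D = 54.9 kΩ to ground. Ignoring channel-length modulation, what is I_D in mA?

V_SG = V_DD − V_G = 1.81 − 0.11 = 1.7 V, so V_ov = 1.7 − 1.27 = 0.43 V.
Assume saturation: I_D = ½ k_p V_ov² = 0.5 × 0.87 × 0.43² = 0.0804 mA, giving V_SD = V_DD − I_D R_D = 1.81 − 0.0804 × 54.9 = -2.61 V.
But -2.61 V < V_ov = 0.43 V, so the device is actually in triode.
In triode I_D = k_p[V_ov V_SD − ½ V_SD²] and I_D = (V_DD − V_SD)/R_D. Equating: 23.9 V_SD² − 21.54 V_SD + 1.81 = 0, giving V_SD = 0.0938 V (the root below V_ov).
I_D = (1.81 − 0.0938) / 54.9 = 0.0313 mA.

I_D = 0.0313 mA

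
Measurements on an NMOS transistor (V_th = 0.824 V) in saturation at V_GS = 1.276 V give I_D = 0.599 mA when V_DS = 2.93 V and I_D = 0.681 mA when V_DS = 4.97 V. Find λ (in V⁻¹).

λ = 0.0835 V⁻¹

With V_GS fixed, I_D ∝ (1 + λ V_DS) in saturation, so I_D2/I_D1 = (1 + λ V_DS2)/(1 + λ V_DS1).
0.681/0.599 = 1.137 = (1 + 4.97 λ)/(1 + 2.93 λ).
Solving: λ (I_D1 V_DS2 − I_D2 V_DS1) = I_D2 − I_D1, so λ = (0.681 − 0.599) / (0.599 × 4.97 − 0.681 × 2.93) = 0.082 / 0.982 = 0.0835 V⁻¹.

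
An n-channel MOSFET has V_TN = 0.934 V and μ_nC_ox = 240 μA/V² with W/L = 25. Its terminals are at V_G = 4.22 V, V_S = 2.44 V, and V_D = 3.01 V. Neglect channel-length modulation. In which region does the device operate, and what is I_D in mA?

Triode; I_D = 1.92 mA

V_GS = V_G − V_S = 4.22 − 2.44 = 1.78 V; V_DS = V_D − V_S = 3.01 − 2.44 = 0.57 V.
k_n = μ_nC_ox · (W/L) = 6 mA/V².
V_ov = V_GS − V_TN = 1.78 − 0.934 = 0.846 V.
Since V_DS = 0.57 V < V_ov = 0.846 V, the device is in the triode region.
I_D = k_n [V_ov · V_DS − ½ V_DS²] = 6 × [0.846 × 0.57 − 0.5 × 0.57²] = 1.92 mA.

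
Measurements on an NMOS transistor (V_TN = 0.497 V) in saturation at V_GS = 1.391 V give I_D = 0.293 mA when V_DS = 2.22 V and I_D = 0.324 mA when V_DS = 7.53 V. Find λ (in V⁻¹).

With V_GS fixed, I_D ∝ (1 + λ V_DS) in saturation, so I_D2/I_D1 = (1 + λ V_DS2)/(1 + λ V_DS1).
0.324/0.293 = 1.106 = (1 + 7.53 λ)/(1 + 2.22 λ).
Solving: λ (I_D1 V_DS2 − I_D2 V_DS1) = I_D2 − I_D1, so λ = (0.324 − 0.293) / (0.293 × 7.53 − 0.324 × 2.22) = 0.031 / 1.49 = 0.0208 V⁻¹.

λ = 0.0208 V⁻¹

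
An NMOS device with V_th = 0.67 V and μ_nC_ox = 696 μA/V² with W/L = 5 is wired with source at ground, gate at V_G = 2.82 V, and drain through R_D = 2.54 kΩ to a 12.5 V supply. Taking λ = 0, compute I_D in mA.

V_GS = V_G = 2.82 V, so V_ov = 2.82 − 0.67 = 2.15 V.
k_n = μ_nC_ox · (W/L) = 3.48 mA/V².
Assume saturation: I_D = ½ k_n V_ov² = 0.5 × 3.48 × 2.15² = 8.04 mA, giving V_DS = V_DD − I_D R_D = 12.5 − 8.04 × 2.54 = -7.93 V.
But -7.93 V < V_ov = 2.15 V, so the device is actually in triode.
In triode I_D = k_n[V_ov V_DS − ½ V_DS²] and I_D = (V_DD − V_DS)/R_D. Equating: 4.42 V_DS² − 20 V_DS + 12.5 = 0, giving V_DS = 0.749 V (the root below V_ov).
I_D = (12.5 − 0.749) / 2.54 = 4.63 mA.

I_D = 4.63 mA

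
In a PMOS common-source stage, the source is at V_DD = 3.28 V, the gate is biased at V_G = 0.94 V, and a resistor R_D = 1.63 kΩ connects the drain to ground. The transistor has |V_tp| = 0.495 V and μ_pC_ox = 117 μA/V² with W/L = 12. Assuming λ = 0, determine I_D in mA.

I_D = 1.55 mA

V_SG = V_DD − V_G = 3.28 − 0.94 = 2.34 V, so V_ov = 2.34 − 0.495 = 1.84 V.
k_p = μ_pC_ox · (W/L) = 1.404 mA/V².
Assume saturation: I_D = ½ k_p V_ov² = 0.5 × 1.404 × 1.84² = 2.39 mA, giving V_SD = V_DD − I_D R_D = 3.28 − 2.39 × 1.63 = -0.615 V.
But -0.615 V < V_ov = 1.84 V, so the device is actually in triode.
In triode I_D = k_p[V_ov V_SD − ½ V_SD²] and I_D = (V_DD − V_SD)/R_D. Equating: 1.14 V_SD² − 5.222 V_SD + 3.28 = 0, giving V_SD = 0.752 V (the root below V_ov).
I_D = (3.28 − 0.752) / 1.63 = 1.55 mA.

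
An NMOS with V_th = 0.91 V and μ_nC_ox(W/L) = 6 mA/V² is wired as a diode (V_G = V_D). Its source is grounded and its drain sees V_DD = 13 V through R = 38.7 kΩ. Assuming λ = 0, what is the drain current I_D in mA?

I_D = 0.304 mA

With gate tied to drain, V_GS = V_DS ≥ V_GS − V_th, so the device is in saturation.
KCL at the drain: ½ k_n (V_GS − V_th)² = (V_DD − V_GS)/R.
Let x = V_GS − 0.91. Then 116 x² + x − 12.09 = 0, giving x = 0.318 V (positive root), so V_GS = 1.23 V.
I_D = (V_DD − V_GS)/R = (13 − 1.23) / 38.7 = 0.304 mA.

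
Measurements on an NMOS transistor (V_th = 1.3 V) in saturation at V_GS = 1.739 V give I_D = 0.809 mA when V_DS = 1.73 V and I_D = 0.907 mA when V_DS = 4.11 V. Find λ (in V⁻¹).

λ = 0.0558 V⁻¹

With V_GS fixed, I_D ∝ (1 + λ V_DS) in saturation, so I_D2/I_D1 = (1 + λ V_DS2)/(1 + λ V_DS1).
0.907/0.809 = 1.121 = (1 + 4.11 λ)/(1 + 1.73 λ).
Solving: λ (I_D1 V_DS2 − I_D2 V_DS1) = I_D2 − I_D1, so λ = (0.907 − 0.809) / (0.809 × 4.11 − 0.907 × 1.73) = 0.098 / 1.76 = 0.0558 V⁻¹.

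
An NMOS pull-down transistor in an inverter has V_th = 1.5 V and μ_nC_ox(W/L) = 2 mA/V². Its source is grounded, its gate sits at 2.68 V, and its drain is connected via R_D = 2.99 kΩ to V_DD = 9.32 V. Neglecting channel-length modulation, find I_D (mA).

I_D = 1.39 mA

V_GS = V_G = 2.68 V, so V_ov = 2.68 − 1.5 = 1.18 V.
Assume saturation: I_D = ½ k_n V_ov² = 0.5 × 2 × 1.18² = 1.39 mA, giving V_DS = V_DD − I_D R_D = 9.32 − 1.39 × 2.99 = 5.16 V.
V_DS = 5.16 V ≥ V_ov = 1.18 V, confirming saturation.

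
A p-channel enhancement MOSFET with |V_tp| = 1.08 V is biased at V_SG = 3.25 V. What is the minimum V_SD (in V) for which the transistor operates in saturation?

The boundary between triode and saturation is V_SD = V_SG − |V_tp| = V_ov.
V_ov = 3.25 − 1.08 = 2.17 V.

V_SD,sat = 2.17 V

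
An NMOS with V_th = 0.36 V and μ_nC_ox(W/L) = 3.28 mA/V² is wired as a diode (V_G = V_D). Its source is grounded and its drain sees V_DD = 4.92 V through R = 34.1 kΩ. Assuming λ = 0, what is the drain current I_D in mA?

With gate tied to drain, V_GS = V_DS ≥ V_GS − V_th, so the device is in saturation.
KCL at the drain: ½ k_n (V_GS − V_th)² = (V_DD − V_GS)/R.
Let x = V_GS − 0.36. Then 55.9 x² + x − 4.56 = 0, giving x = 0.277 V (positive root), so V_GS = 0.637 V.
I_D = (V_DD − V_GS)/R = (4.92 − 0.637) / 34.1 = 0.126 mA.

I_D = 0.126 mA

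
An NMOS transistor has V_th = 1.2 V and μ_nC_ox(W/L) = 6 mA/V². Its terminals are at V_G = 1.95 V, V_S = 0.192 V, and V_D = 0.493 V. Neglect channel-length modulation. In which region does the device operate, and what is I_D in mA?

V_GS = V_G − V_S = 1.95 − 0.192 = 1.76 V; V_DS = V_D − V_S = 0.493 − 0.192 = 0.301 V.
V_ov = V_GS − V_th = 1.76 − 1.2 = 0.558 V.
Since V_DS = 0.301 V < V_ov = 0.558 V, the device is in the triode region.
I_D = k_n [V_ov · V_DS − ½ V_DS²] = 6 × [0.558 × 0.301 − 0.5 × 0.301²] = 0.736 mA.

Triode; I_D = 0.736 mA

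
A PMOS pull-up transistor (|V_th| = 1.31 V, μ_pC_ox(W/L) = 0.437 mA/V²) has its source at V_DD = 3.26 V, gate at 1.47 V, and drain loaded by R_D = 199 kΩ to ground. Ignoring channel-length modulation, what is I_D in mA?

I_D = 0.0160 mA

V_SG = V_DD − V_G = 3.26 − 1.47 = 1.79 V, so V_ov = 1.79 − 1.31 = 0.48 V.
Assume saturation: I_D = ½ k_p V_ov² = 0.5 × 0.437 × 0.48² = 0.0503 mA, giving V_SD = V_DD − I_D R_D = 3.26 − 0.0503 × 199 = -6.76 V.
But -6.76 V < V_ov = 0.48 V, so the device is actually in triode.
In triode I_D = k_p[V_ov V_SD − ½ V_SD²] and I_D = (V_DD − V_SD)/R_D. Equating: 43.5 V_SD² − 42.74 V_SD + 3.26 = 0, giving V_SD = 0.0833 V (the root below V_ov).
I_D = (3.26 − 0.0833) / 199 = 0.016 mA.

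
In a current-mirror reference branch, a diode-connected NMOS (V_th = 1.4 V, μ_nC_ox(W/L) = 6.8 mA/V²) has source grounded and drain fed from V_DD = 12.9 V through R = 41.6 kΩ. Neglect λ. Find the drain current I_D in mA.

I_D = 0.270 mA

With gate tied to drain, V_GS = V_DS ≥ V_GS − V_th, so the device is in saturation.
KCL at the drain: ½ k_n (V_GS − V_th)² = (V_DD − V_GS)/R.
Let x = V_GS − 1.4. Then 141 x² + x − 11.5 = 0, giving x = 0.282 V (positive root), so V_GS = 1.68 V.
I_D = (V_DD − V_GS)/R = (12.9 − 1.68) / 41.6 = 0.27 mA.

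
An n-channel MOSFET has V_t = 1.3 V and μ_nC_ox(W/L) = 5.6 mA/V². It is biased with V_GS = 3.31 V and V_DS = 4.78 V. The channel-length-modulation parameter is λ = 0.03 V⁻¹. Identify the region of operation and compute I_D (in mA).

Saturation; I_D = 12.9 mA

V_ov = V_GS − V_t = 3.31 − 1.3 = 2.01 V.
Since V_DS = 4.78 V ≥ V_ov = 2.01 V, the device is in saturation.
I_D = ½ k_n V_ov² (1 + λ V_DS) = 0.5 × 5.6 × 2.01² × (1 + 0.03 × 4.78) = 12.9 mA.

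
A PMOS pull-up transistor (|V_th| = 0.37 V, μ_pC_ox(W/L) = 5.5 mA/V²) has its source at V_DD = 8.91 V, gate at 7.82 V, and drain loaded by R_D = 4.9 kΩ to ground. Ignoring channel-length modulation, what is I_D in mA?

I_D = 1.43 mA

V_SG = V_DD − V_G = 8.91 − 7.82 = 1.09 V, so V_ov = 1.09 − 0.37 = 0.72 V.
Assume saturation: I_D = ½ k_p V_ov² = 0.5 × 5.5 × 0.72² = 1.43 mA, giving V_SD = V_DD − I_D R_D = 8.91 − 1.43 × 4.9 = 1.92 V.
V_SD = 1.92 V ≥ V_ov = 0.72 V, confirming saturation.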